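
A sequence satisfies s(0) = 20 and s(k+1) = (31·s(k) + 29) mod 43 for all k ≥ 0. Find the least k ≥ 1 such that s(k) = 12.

Computing terms: s(0) = 20; s(1) = 4; s(2) = 24; s(3) = 42; s(4) = 41; s(5) = 10; s(6) = 38; s(7) = 3; s(8) = 36; s(9) = 27; s(10) = 6; s(11) = 0; s(12) = 29; s(13) = 25; s(14) = 30; s(15) = 13; s(16) = 2; s(17) = 5; s(18) = 12; s(19) = 14; s(20) = 33; s(21) = 20.
The sequence repeats with period 21.
The value 12 first appears (with k ≥ 1) at s(18).

18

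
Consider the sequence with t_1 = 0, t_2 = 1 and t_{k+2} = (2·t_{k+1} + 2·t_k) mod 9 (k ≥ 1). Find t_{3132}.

5

We have t_1 = 0,  t_2 = 1,  t_3 = 2,  t_4 = 6,  t_5 = 7,  t_6 = 8,  t_7 = 3,  t_8 = 4,  t_9 = 5,  t_{10} = 0,  t_{11} = 1.
Since (t_{10}, t_{11}) = (t_1, t_2) = (0, 1) (two consecutive terms determine the rest), the sequence is periodic with period 9.
So t_{3132} = t_{1 + ((3132-1) mod 9)} = t_9 = 5.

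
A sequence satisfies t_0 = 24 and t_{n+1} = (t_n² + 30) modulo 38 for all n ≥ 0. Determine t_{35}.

Computing terms: t_0 = 24; t_1 = 36; t_2 = 34; t_3 = 8; t_4 = 18; t_5 = 12; t_6 = 22; t_7 = 20; t_8 = 12.
Since t_8 = t_5 = 12, the sequence is eventually periodic: after a pre-period of length 5 it cycles with period 3.
For n ≥ 5, t_n depends only on (n - 5) mod 3. (35 - 5) mod 3 = 0, so t_{35} = t_5 = 12.

12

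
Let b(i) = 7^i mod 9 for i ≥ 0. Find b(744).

b(0) = 1,  b(1) = 7,  b(2) = 4,  b(3) = 1.
The sequence repeats with period 3.
So b(744) = b(0 + ((744-0) mod 3)) = b(0) = 1.

1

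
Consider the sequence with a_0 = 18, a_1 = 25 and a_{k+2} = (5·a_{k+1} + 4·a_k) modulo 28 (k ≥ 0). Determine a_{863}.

We have a_0 = 18; a_1 = 25; a_2 = 1; a_3 = 21; a_4 = 25; a_5 = 13; a_6 = 25; a_7 = 9; a_8 = 5; a_9 = 5; a_{10} = 17; a_{11} = 21; a_{12} = 5; a_{13} = 25; a_{14} = 5; a_{15} = 13; a_{16} = 1; a_{17} = 1; a_{18} = 9; a_{19} = 21; a_{20} = 1; a_{21} = 5; a_{22} = 1; a_{23} = 25; a_{24} = 17; a_{25} = 17; a_{26} = 13; a_{27} = 21; a_{28} = 17; a_{29} = 1; a_{30} = 17; a_{31} = 5; a_{32} = 9; a_{33} = 9; a_{34} = 25; a_{35} = 21; a_{36} = 9; a_{37} = 17; a_{38} = 9; a_{39} = 1; a_{40} = 13; a_{41} = 13; a_{42} = 5; a_{43} = 21; a_{44} = 13; a_{45} = 9; a_{46} = 13; a_{47} = 17; a_{48} = 25; a_{49} = 25; a_{50} = 1.
Since (a_{49}, a_{50}) = (a_1, a_2) = (25, 1) (two consecutive terms determine the rest), the sequence is eventually periodic: after a pre-period of length 1 it cycles with period 48.
For k ≥ 1, a_k depends only on (k - 1) mod 48. (863 - 1) mod 48 = 46, so a_{863} = a_{47} = 17.

17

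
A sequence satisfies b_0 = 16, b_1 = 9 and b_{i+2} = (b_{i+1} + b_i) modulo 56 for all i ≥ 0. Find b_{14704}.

We have b_0 = 16,  b_1 = 9,  b_2 = 25,  b_3 = 34,  b_4 = 3,  b_5 = 37,  b_6 = 40,  b_7 = 21,  b_8 = 5,  b_9 = 26,  b_{10} = 31,  b_{11} = 1,  b_{12} = 32,  b_{13} = 33,  b_{14} = 9,  b_{15} = 42,  b_{16} = 51,  b_{17} = 37,  b_{18} = 32,  b_{19} = 13,  b_{20} = 45,  b_{21} = 2,  b_{22} = 47,  b_{23} = 49,  b_{24} = 40,  b_{25} = 33,  b_{26} = 17,  b_{27} = 50,  b_{28} = 11,  b_{29} = 5,  b_{30} = 16,  b_{31} = 21,  b_{32} = 37,  b_{33} = 2,  b_{34} = 39,  b_{35} = 41,  b_{36} = 24,  b_{37} = 9,  b_{38} = 33,  b_{39} = 42,  b_{40} = 19,  b_{41} = 5,  b_{42} = 24,  b_{43} = 29,  b_{44} = 53,  b_{45} = 26,  b_{46} = 23,  b_{47} = 49,  b_{48} = 16,  b_{49} = 9.
The sequence repeats with period 48.
(14704 - 0) mod 48 = 16, so b_{14704} = b_{16} = 51.

51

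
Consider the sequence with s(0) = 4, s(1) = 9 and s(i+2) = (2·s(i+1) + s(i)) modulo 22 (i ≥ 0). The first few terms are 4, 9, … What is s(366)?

Computing terms: s(0) = 4,  s(1) = 9,  s(2) = 0,  s(3) = 9,  s(4) = 18,  s(5) = 1,  s(6) = 20,  s(7) = 19,  s(8) = 14,  s(9) = 3,  s(10) = 20,  s(11) = 21,  s(12) = 18,  s(13) = 13,  s(14) = 0,  s(15) = 13,  s(16) = 4,  s(17) = 21,  s(18) = 2,  s(19) = 3,  s(20) = 8,  s(21) = 19,  s(22) = 2,  s(23) = 1,  s(24) = 4,  s(25) = 9.
Since (s(24), s(25)) = (s(0), s(1)) = (4, 9) (two consecutive terms determine the rest), the sequence is periodic with period 24.
So s(366) = s(0 + ((366-0) mod 24)) = s(6) = 20.

20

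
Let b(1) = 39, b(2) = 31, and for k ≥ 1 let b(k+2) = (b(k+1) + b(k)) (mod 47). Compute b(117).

Computing terms: b(1) = 39, b(2) = 31, b(3) = 23, b(4) = 7, b(5) = 30, b(6) = 37, b(7) = 20, b(8) = 10, b(9) = 30, b(10) = 40, b(11) = 23, b(12) = 16, b(13) = 39, b(14) = 8, b(15) = 0, b(16) = 8, b(17) = 8, b(18) = 16, b(19) = 24, b(20) = 40, b(21) = 17, b(22) = 10, b(23) = 27, b(24) = 37, b(25) = 17, b(26) = 7, b(27) = 24, b(28) = 31, b(29) = 8, b(30) = 39, b(31) = 0, b(32) = 39, b(33) = 39, b(34) = 31.
The sequence repeats with period 32.
(117 - 1) mod 32 = 20, so b(117) = b(21) = 17.

17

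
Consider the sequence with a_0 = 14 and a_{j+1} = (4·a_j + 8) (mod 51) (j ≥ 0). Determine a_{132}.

Computing terms: a_0 = 14; a_1 = 13; a_2 = 9; a_3 = 44; a_4 = 31; a_5 = 30; a_6 = 26; a_7 = 10; a_8 = 48; a_9 = 47; a_{10} = 43; a_{11} = 27; a_{12} = 14.
Since a_{12} = a_0 = 14, the sequence is periodic with period 12.
(132 - 0) mod 12 = 0, so a_{132} = a_0 = 14.

14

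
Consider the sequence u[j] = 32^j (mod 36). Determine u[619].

Listing terms: u[1] = 32; u[2] = 16; u[3] = 8; u[4] = 4; u[5] = 20; u[6] = 28; u[7] = 32.
The sequence repeats with period 6.
So u[619] = u[1 + ((619-1) mod 6)] = u[1] = 32.

32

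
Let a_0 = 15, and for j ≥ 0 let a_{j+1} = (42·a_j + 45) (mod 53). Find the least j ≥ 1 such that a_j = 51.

6

We have a_0 = 15; a_1 = 39; a_2 = 40; a_3 = 29; a_4 = 44; a_5 = 38; a_6 = 51; a_7 = 14; a_8 = 50; a_9 = 25; a_{10} = 35; a_{11} = 31; a_{12} = 22; a_{13} = 15.
The sequence repeats with period 13.
The value 51 first appears (with j ≥ 1) at a_6.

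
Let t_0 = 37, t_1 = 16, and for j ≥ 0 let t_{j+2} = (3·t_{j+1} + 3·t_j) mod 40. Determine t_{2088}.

37

Computing terms: t_0 = 37,  t_1 = 16,  t_2 = 39,  t_3 = 5,  t_4 = 12,  t_5 = 11,  t_6 = 29,  t_7 = 0,  t_8 = 7,  t_9 = 21,  t_{10} = 4,  t_{11} = 35,  t_{12} = 37,  t_{13} = 16.
Since (t_{12}, t_{13}) = (t_0, t_1) = (37, 16) (two consecutive terms determine the rest), the sequence is periodic with period 12.
So t_{2088} = t_{0 + ((2088-0) mod 12)} = t_0 = 37.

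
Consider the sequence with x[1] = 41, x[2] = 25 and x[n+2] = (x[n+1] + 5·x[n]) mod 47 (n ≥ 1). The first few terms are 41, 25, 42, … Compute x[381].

x[1] = 41; x[2] = 25; x[3] = 42; x[4] = 26; x[5] = 1; x[6] = 37; x[7] = 42; x[8] = 39; x[9] = 14; x[10] = 21; x[11] = 44; x[12] = 8; x[13] = 40; x[14] = 33; x[15] = 45; x[16] = 22; x[17] = 12; x[18] = 28; x[19] = 41; x[20] = 40; x[21] = 10; x[22] = 22; x[23] = 25; x[24] = 41; x[25] = 25.
Since (x[24], x[25]) = (x[1], x[2]) = (41, 25) (two consecutive terms determine the rest), the sequence is periodic with period 23.
(381 - 1) mod 23 = 12, so x[381] = x[13] = 40.

40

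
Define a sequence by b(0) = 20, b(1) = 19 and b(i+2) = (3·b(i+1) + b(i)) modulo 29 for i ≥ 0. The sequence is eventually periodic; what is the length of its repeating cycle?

28

We have b(0) = 20, b(1) = 19, b(2) = 19, b(3) = 18, b(4) = 15, b(5) = 5, b(6) = 1, b(7) = 8, b(8) = 25, b(9) = 25, b(10) = 13, b(11) = 6, b(12) = 2, b(13) = 12, b(14) = 9, b(15) = 10, b(16) = 10, b(17) = 11, b(18) = 14, b(19) = 24, b(20) = 28, b(21) = 21, b(22) = 4, b(23) = 4, b(24) = 16, b(25) = 23, b(26) = 27, b(27) = 17, b(28) = 20, b(29) = 19.
Since (b(28), b(29)) = (b(0), b(1)) = (20, 19) (two consecutive terms determine the rest), the sequence is periodic with period 28.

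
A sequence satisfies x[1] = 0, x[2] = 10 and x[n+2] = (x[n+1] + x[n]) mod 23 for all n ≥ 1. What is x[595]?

Computing terms: x[1] = 0,  x[2] = 10,  x[3] = 10,  x[4] = 20,  x[5] = 7,  x[6] = 4,  x[7] = 11,  x[8] = 15,  x[9] = 3,  x[10] = 18,  x[11] = 21,  x[12] = 16,  x[13] = 14,  x[14] = 7,  x[15] = 21,  x[16] = 5,  x[17] = 3,  x[18] = 8,  x[19] = 11,  x[20] = 19,  x[21] = 7,  x[22] = 3,  x[23] = 10,  x[24] = 13,  x[25] = 0,  x[26] = 13,  x[27] = 13,  x[28] = 3,  x[29] = 16,  x[30] = 19,  x[31] = 12,  x[32] = 8,  x[33] = 20,  x[34] = 5,  x[35] = 2,  x[36] = 7,  x[37] = 9,  x[38] = 16,  x[39] = 2,  x[40] = 18,  x[41] = 20,  x[42] = 15,  x[43] = 12,  x[44] = 4,  x[45] = 16,  x[46] = 20,  x[47] = 13,  x[48] = 10,  x[49] = 0,  x[50] = 10.
The sequence repeats with period 48.
(595 - 1) mod 48 = 18, so x[595] = x[19] = 11.

11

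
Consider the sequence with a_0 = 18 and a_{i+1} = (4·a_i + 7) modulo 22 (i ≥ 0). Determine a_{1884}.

a_0 = 18,  a_1 = 13,  a_2 = 15,  a_3 = 1,  a_4 = 11,  a_5 = 7,  a_6 = 13.
Since a_6 = a_1 = 13, the sequence is eventually periodic: after a pre-period of length 1 it cycles with period 5.
For i ≥ 1, a_i depends only on (i - 1) mod 5. (1884 - 1) mod 5 = 3, so a_{1884} = a_4 = 11.

11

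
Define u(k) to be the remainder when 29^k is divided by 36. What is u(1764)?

1

Computing terms: u(0) = 1; u(1) = 29; u(2) = 13; u(3) = 17; u(4) = 25; u(5) = 5; u(6) = 1.
The sequence repeats with period 6.
So u(1764) = u(0 + ((1764-0) mod 6)) = u(0) = 1.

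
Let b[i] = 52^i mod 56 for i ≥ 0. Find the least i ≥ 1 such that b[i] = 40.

We have b[0] = 1; b[1] = 52; b[2] = 16; b[3] = 48; b[4] = 32; b[5] = 40; b[6] = 8; b[7] = 24; b[8] = 16.
Since b[8] = b[2] = 16, the sequence is eventually periodic: after a pre-period of length 2 it cycles with period 6.
The value 40 first appears (with i ≥ 1) at b[5].

5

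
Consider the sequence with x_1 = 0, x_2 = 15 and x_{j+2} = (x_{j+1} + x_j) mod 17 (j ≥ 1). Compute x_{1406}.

15

x_1 = 0; x_2 = 15; x_3 = 15; x_4 = 13; x_5 = 11; x_6 = 7; x_7 = 1; x_8 = 8; x_9 = 9; x_{10} = 0; x_{11} = 9; x_{12} = 9; x_{13} = 1; x_{14} = 10; x_{15} = 11; x_{16} = 4; x_{17} = 15; x_{18} = 2; x_{19} = 0; x_{20} = 2; x_{21} = 2; x_{22} = 4; x_{23} = 6; x_{24} = 10; x_{25} = 16; x_{26} = 9; x_{27} = 8; x_{28} = 0; x_{29} = 8; x_{30} = 8; x_{31} = 16; x_{32} = 7; x_{33} = 6; x_{34} = 13; x_{35} = 2; x_{36} = 15; x_{37} = 0; x_{38} = 15.
Since (x_{37}, x_{38}) = (x_1, x_2) = (0, 15) (two consecutive terms determine the rest), the sequence is periodic with period 36.
So x_{1406} = x_{1 + ((1406-1) mod 36)} = x_2 = 15.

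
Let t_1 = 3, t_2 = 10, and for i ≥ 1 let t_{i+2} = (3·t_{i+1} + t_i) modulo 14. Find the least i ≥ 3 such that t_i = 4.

We have t_1 = 3, t_2 = 10, t_3 = 5, t_4 = 11, t_5 = 10, t_6 = 13, t_7 = 7, t_8 = 6, t_9 = 11, t_{10} = 11, t_{11} = 2, t_{12} = 3, t_{13} = 11, t_{14} = 8, t_{15} = 7, t_{16} = 1, t_{17} = 10, t_{18} = 3, t_{19} = 5, t_{20} = 4, t_{21} = 3, t_{22} = 13, t_{23} = 0, t_{24} = 13, t_{25} = 11, t_{26} = 4, t_{27} = 9, t_{28} = 3, t_{29} = 4, t_{30} = 1, t_{31} = 7, t_{32} = 8, t_{33} = 3, t_{34} = 3, t_{35} = 12, t_{36} = 11, t_{37} = 3, t_{38} = 6, t_{39} = 7, t_{40} = 13, t_{41} = 4, t_{42} = 11, t_{43} = 9, t_{44} = 10, t_{45} = 11, t_{46} = 1, t_{47} = 0, t_{48} = 1, t_{49} = 3, t_{50} = 10.
The sequence repeats with period 48.
The value 4 first appears (with i ≥ 3) at t_{20}.

20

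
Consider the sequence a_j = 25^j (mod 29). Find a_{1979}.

a_0 = 1, a_1 = 25, a_2 = 16, a_3 = 23, a_4 = 24, a_5 = 20, a_6 = 7, a_7 = 1.
The sequence repeats with period 7.
(1979 - 0) mod 7 = 5, so a_{1979} = a_5 = 20.

20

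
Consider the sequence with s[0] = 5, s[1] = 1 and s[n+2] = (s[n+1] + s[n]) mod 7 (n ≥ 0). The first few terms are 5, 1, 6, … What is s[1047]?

Computing terms: s[0] = 5,  s[1] = 1,  s[2] = 6,  s[3] = 0,  s[4] = 6,  s[5] = 6,  s[6] = 5,  s[7] = 4,  s[8] = 2,  s[9] = 6,  s[10] = 1,  s[11] = 0,  s[12] = 1,  s[13] = 1,  s[14] = 2,  s[15] = 3,  s[16] = 5,  s[17] = 1.
Since (s[16], s[17]) = (s[0], s[1]) = (5, 1) (two consecutive terms determine the rest), the sequence is periodic with period 16.
(1047 - 0) mod 16 = 7, so s[1047] = s[7] = 4.

4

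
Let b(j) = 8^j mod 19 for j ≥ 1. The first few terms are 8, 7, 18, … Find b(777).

18

We have b(1) = 8, b(2) = 7, b(3) = 18, b(4) = 11, b(5) = 12, b(6) = 1, b(7) = 8.
Since b(7) = b(1) = 8, the sequence is periodic with period 6.
So b(777) = b(1 + ((777-1) mod 6)) = b(3) = 18.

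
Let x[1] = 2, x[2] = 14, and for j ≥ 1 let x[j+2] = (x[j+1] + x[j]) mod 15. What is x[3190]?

Computing terms: x[1] = 2, x[2] = 14, x[3] = 1, x[4] = 0, x[5] = 1, x[6] = 1, x[7] = 2, x[8] = 3, x[9] = 5, x[10] = 8, x[11] = 13, x[12] = 6, x[13] = 4, x[14] = 10, x[15] = 14, x[16] = 9, x[17] = 8, x[18] = 2, x[19] = 10, x[20] = 12, x[21] = 7, x[22] = 4, x[23] = 11, x[24] = 0, x[25] = 11, x[26] = 11, x[27] = 7, x[28] = 3, x[29] = 10, x[30] = 13, x[31] = 8, x[32] = 6, x[33] = 14, x[34] = 5, x[35] = 4, x[36] = 9, x[37] = 13, x[38] = 7, x[39] = 5, x[40] = 12, x[41] = 2, x[42] = 14.
The sequence repeats with period 40.
So x[3190] = x[1 + ((3190-1) mod 40)] = x[30] = 13.

13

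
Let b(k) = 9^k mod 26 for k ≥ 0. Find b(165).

b(0) = 1, b(1) = 9, b(2) = 3, b(3) = 1.
Since b(3) = b(0) = 1, the sequence is periodic with period 3.
So b(165) = b(0 + ((165-0) mod 3)) = b(0) = 1.

1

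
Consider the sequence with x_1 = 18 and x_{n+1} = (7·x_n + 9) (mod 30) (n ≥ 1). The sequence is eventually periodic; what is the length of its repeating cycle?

x_1 = 18, x_2 = 15, x_3 = 24, x_4 = 27, x_5 = 18.
The sequence repeats with period 4.

4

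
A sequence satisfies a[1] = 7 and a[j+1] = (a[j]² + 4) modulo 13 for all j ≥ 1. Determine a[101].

Listing terms: a[1] = 7, a[2] = 1, a[3] = 5, a[4] = 3, a[5] = 0, a[6] = 4, a[7] = 7.
Since a[7] = a[1] = 7, the sequence is periodic with period 6.
(101 - 1) mod 6 = 4, so a[101] = a[5] = 0.

0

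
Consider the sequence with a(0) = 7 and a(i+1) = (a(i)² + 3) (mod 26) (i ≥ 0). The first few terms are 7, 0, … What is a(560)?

19

We have a(0) = 7, a(1) = 0, a(2) = 3, a(3) = 12, a(4) = 17, a(5) = 6, a(6) = 13, a(7) = 16, a(8) = 25, a(9) = 4, a(10) = 19, a(11) = 0.
Since a(11) = a(1) = 0, the sequence is eventually periodic: after a pre-period of length 1 it cycles with period 10.
For i ≥ 1, a(i) depends only on (i - 1) mod 10. (560 - 1) mod 10 = 9, so a(560) = a(10) = 19.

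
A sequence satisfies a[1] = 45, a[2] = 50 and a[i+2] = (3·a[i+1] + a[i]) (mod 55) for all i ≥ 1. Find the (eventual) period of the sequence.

Listing terms: a[1] = 45,  a[2] = 50,  a[3] = 30,  a[4] = 30,  a[5] = 10,  a[6] = 5,  a[7] = 25,  a[8] = 25,  a[9] = 45,  a[10] = 50.
Since (a[9], a[10]) = (a[1], a[2]) = (45, 50) (two consecutive terms determine the rest), the sequence is periodic with period 8.

8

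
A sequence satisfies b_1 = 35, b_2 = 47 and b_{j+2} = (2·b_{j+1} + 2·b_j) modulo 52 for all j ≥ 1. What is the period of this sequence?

12

b_1 = 35, b_2 = 47, b_3 = 8, b_4 = 6, b_5 = 28, b_6 = 16, b_7 = 36, b_8 = 0, b_9 = 20, b_{10} = 40, b_{11} = 16, b_{12} = 8, b_{13} = 48, b_{14} = 8, b_{15} = 8, b_{16} = 32, b_{17} = 28, b_{18} = 16.
Since (b_{17}, b_{18}) = (b_5, b_6) = (28, 16) (two consecutive terms determine the rest), the sequence is eventually periodic: after a pre-period of length 4 it cycles with period 12.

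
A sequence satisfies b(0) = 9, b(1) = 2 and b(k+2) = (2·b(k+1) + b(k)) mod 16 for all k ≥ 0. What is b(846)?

b(0) = 9, b(1) = 2, b(2) = 13, b(3) = 12, b(4) = 5, b(5) = 6, b(6) = 1, b(7) = 8, b(8) = 1, b(9) = 10, b(10) = 5, b(11) = 4, b(12) = 13, b(13) = 14, b(14) = 9, b(15) = 0, b(16) = 9, b(17) = 2.
The sequence repeats with period 16.
(846 - 0) mod 16 = 14, so b(846) = b(14) = 9.

9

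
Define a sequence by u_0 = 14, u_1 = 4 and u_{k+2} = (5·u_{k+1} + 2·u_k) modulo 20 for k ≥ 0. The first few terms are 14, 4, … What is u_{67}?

We have u_0 = 14; u_1 = 4; u_2 = 8; u_3 = 8; u_4 = 16; u_5 = 16; u_6 = 12; u_7 = 12; u_8 = 4; u_9 = 4; u_{10} = 8.
Since (u_9, u_{10}) = (u_1, u_2) = (4, 8) (two consecutive terms determine the rest), the sequence is eventually periodic: after a pre-period of length 1 it cycles with period 8.
For k ≥ 1, u_k depends only on (k - 1) mod 8. (67 - 1) mod 8 = 2, so u_{67} = u_3 = 8.

8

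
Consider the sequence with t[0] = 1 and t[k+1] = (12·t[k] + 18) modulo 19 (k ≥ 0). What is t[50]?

We have t[0] = 1, t[1] = 11, t[2] = 17, t[3] = 13, t[4] = 3, t[5] = 16, t[6] = 1.
Since t[6] = t[0] = 1, the sequence is periodic with period 6.
So t[50] = t[0 + ((50-0) mod 6)] = t[2] = 17.

17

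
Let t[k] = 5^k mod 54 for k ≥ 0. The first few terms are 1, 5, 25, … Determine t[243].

We have t[0] = 1,  t[1] = 5,  t[2] = 25,  t[3] = 17,  t[4] = 31,  t[5] = 47,  t[6] = 19,  t[7] = 41,  t[8] = 43,  t[9] = 53,  t[10] = 49,  t[11] = 29,  t[12] = 37,  t[13] = 23,  t[14] = 7,  t[15] = 35,  t[16] = 13,  t[17] = 11,  t[18] = 1.
Since t[18] = t[0] = 1, the sequence is periodic with period 18.
(243 - 0) mod 18 = 9, so t[243] = t[9] = 53.

53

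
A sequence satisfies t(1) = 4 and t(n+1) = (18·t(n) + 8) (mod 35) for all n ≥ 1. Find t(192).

27

Computing terms: t(1) = 4; t(2) = 10; t(3) = 13; t(4) = 32; t(5) = 24; t(6) = 20; t(7) = 18; t(8) = 17; t(9) = 34; t(10) = 25; t(11) = 3; t(12) = 27; t(13) = 4.
The sequence repeats with period 12.
(192 - 1) mod 12 = 11, so t(192) = t(12) = 27.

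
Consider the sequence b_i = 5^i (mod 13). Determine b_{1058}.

Listing terms: b_1 = 5; b_2 = 12; b_3 = 8; b_4 = 1; b_5 = 5.
The sequence repeats with period 4.
So b_{1058} = b_{1 + ((1058-1) mod 4)} = b_2 = 12.

12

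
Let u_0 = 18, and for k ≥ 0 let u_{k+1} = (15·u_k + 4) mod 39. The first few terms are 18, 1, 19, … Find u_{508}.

10

Computing terms: u_0 = 18, u_1 = 1, u_2 = 19, u_3 = 16, u_4 = 10, u_5 = 37, u_6 = 13, u_7 = 4, u_8 = 25, u_9 = 28, u_{10} = 34, u_{11} = 7, u_{12} = 31, u_{13} = 1.
Since u_{13} = u_1 = 1, the sequence is eventually periodic: after a pre-period of length 1 it cycles with period 12.
For k ≥ 1, u_k depends only on (k - 1) mod 12. (508 - 1) mod 12 = 3, so u_{508} = u_4 = 10.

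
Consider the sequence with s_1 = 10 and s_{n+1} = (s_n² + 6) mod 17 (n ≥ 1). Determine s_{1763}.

5

s_1 = 10; s_2 = 4; s_3 = 5; s_4 = 14; s_5 = 15; s_6 = 10.
Since s_6 = s_1 = 10, the sequence is periodic with period 5.
So s_{1763} = s_{1 + ((1763-1) mod 5)} = s_3 = 5.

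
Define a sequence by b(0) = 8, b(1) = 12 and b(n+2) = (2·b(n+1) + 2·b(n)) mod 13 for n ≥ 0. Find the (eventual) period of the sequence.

Listing terms: b(0) = 8; b(1) = 12; b(2) = 1; b(3) = 0; b(4) = 2; b(5) = 4; b(6) = 12; b(7) = 6; b(8) = 10; b(9) = 6; b(10) = 6; b(11) = 11; b(12) = 8; b(13) = 12.
Since (b(12), b(13)) = (b(0), b(1)) = (8, 12) (two consecutive terms determine the rest), the sequence is periodic with period 12.

12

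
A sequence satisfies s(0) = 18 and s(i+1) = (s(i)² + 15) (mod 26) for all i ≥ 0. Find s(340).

6

s(0) = 18, s(1) = 1, s(2) = 16, s(3) = 11, s(4) = 6, s(5) = 25, s(6) = 16.
Since s(6) = s(2) = 16, the sequence is eventually periodic: after a pre-period of length 2 it cycles with period 4.
For i ≥ 2, s(i) depends only on (i - 2) mod 4. (340 - 2) mod 4 = 2, so s(340) = s(4) = 6.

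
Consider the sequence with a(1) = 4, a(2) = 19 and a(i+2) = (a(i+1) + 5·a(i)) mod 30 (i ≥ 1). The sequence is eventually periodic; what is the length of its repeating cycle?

6

a(1) = 4; a(2) = 19; a(3) = 9; a(4) = 14; a(5) = 29; a(6) = 9; a(7) = 4; a(8) = 19.
Since (a(7), a(8)) = (a(1), a(2)) = (4, 19) (two consecutive terms determine the rest), the sequence is periodic with period 6.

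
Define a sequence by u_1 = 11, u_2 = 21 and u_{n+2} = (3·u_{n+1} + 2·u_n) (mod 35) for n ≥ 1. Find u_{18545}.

u_1 = 11; u_2 = 21; u_3 = 15; u_4 = 17; u_5 = 11; u_6 = 32; u_7 = 13; u_8 = 33; u_9 = 20; u_{10} = 21; u_{11} = 33; u_{12} = 1; u_{13} = 34; u_{14} = 34; u_{15} = 30; u_{16} = 18; u_{17} = 9; u_{18} = 28; u_{19} = 32; u_{20} = 12; u_{21} = 30; u_{22} = 9; u_{23} = 17; u_{24} = 34; u_{25} = 31; u_{26} = 21; u_{27} = 20; u_{28} = 32; u_{29} = 31; u_{30} = 17; u_{31} = 8; u_{32} = 23; u_{33} = 15; u_{34} = 21; u_{35} = 23; u_{36} = 6; u_{37} = 29; u_{38} = 29; u_{39} = 5; u_{40} = 3; u_{41} = 19; u_{42} = 28; u_{43} = 17; u_{44} = 2; u_{45} = 5; u_{46} = 19; u_{47} = 32; u_{48} = 29; u_{49} = 11; u_{50} = 21.
Since (u_{49}, u_{50}) = (u_1, u_2) = (11, 21) (two consecutive terms determine the rest), the sequence is periodic with period 48.
(18545 - 1) mod 48 = 16, so u_{18545} = u_{17} = 9.

9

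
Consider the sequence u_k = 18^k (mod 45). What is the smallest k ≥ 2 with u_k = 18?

5

Computing terms: u_1 = 18; u_2 = 9; u_3 = 27; u_4 = 36; u_5 = 18.
Since u_5 = u_1 = 18, the sequence is periodic with period 4.
The value 18 next appears (with k ≥ 2) at u_5.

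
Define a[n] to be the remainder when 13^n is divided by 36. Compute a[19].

13

Computing terms: a[1] = 13, a[2] = 25, a[3] = 1, a[4] = 13.
Since a[4] = a[1] = 13, the sequence is periodic with period 3.
So a[19] = a[1 + ((19-1) mod 3)] = a[1] = 13.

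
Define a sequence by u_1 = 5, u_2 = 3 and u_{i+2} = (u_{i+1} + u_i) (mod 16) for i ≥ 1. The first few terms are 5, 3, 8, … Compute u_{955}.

9

Computing terms: u_1 = 5,  u_2 = 3,  u_3 = 8,  u_4 = 11,  u_5 = 3,  u_6 = 14,  u_7 = 1,  u_8 = 15,  u_9 = 0,  u_{10} = 15,  u_{11} = 15,  u_{12} = 14,  u_{13} = 13,  u_{14} = 11,  u_{15} = 8,  u_{16} = 3,  u_{17} = 11,  u_{18} = 14,  u_{19} = 9,  u_{20} = 7,  u_{21} = 0,  u_{22} = 7,  u_{23} = 7,  u_{24} = 14,  u_{25} = 5,  u_{26} = 3.
Since (u_{25}, u_{26}) = (u_1, u_2) = (5, 3) (two consecutive terms determine the rest), the sequence is periodic with period 24.
So u_{955} = u_{1 + ((955-1) mod 24)} = u_{19} = 9.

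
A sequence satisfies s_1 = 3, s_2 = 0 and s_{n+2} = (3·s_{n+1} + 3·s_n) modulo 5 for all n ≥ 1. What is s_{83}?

Computing terms: s_1 = 3, s_2 = 0, s_3 = 4, s_4 = 2, s_5 = 3, s_6 = 0.
The sequence repeats with period 4.
(83 - 1) mod 4 = 2, so s_{83} = s_3 = 4.

4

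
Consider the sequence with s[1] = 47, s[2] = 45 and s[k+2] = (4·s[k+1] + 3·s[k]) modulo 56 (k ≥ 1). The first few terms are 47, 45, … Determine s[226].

5

Computing terms: s[1] = 47; s[2] = 45; s[3] = 41; s[4] = 19; s[5] = 31; s[6] = 13; s[7] = 33; s[8] = 3; s[9] = 55; s[10] = 5; s[11] = 17; s[12] = 27; s[13] = 47; s[14] = 45.
The sequence repeats with period 12.
(226 - 1) mod 12 = 9, so s[226] = s[10] = 5.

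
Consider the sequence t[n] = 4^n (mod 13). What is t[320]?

Computing terms: t[1] = 4; t[2] = 3; t[3] = 12; t[4] = 9; t[5] = 10; t[6] = 1; t[7] = 4.
Since t[7] = t[1] = 4, the sequence is periodic with period 6.
(320 - 1) mod 6 = 1, so t[320] = t[2] = 3.

3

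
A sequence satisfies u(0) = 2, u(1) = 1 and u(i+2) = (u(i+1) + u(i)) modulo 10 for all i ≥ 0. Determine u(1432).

7

Computing terms: u(0) = 2, u(1) = 1, u(2) = 3, u(3) = 4, u(4) = 7, u(5) = 1, u(6) = 8, u(7) = 9, u(8) = 7, u(9) = 6, u(10) = 3, u(11) = 9, u(12) = 2, u(13) = 1.
The sequence repeats with period 12.
So u(1432) = u(0 + ((1432-0) mod 12)) = u(4) = 7.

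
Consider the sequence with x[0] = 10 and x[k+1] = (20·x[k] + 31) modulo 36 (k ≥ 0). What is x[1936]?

31

Listing terms: x[0] = 10, x[1] = 15, x[2] = 7, x[3] = 27, x[4] = 31, x[5] = 3, x[6] = 19, x[7] = 15.
Since x[7] = x[1] = 15, the sequence is eventually periodic: after a pre-period of length 1 it cycles with period 6.
For k ≥ 1, x[k] depends only on (k - 1) mod 6. (1936 - 1) mod 6 = 3, so x[1936] = x[4] = 31.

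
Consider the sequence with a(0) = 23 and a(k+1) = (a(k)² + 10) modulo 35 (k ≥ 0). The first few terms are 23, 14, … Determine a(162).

Computing terms: a(0) = 23, a(1) = 14, a(2) = 31, a(3) = 26, a(4) = 21, a(5) = 31.
Since a(5) = a(2) = 31, the sequence is eventually periodic: after a pre-period of length 2 it cycles with period 3.
For k ≥ 2, a(k) depends only on (k - 2) mod 3. (162 - 2) mod 3 = 1, so a(162) = a(3) = 26.

26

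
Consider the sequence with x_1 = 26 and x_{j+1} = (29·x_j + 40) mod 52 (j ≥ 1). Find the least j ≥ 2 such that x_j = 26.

Listing terms: x_1 = 26; x_2 = 14; x_3 = 30; x_4 = 26.
The sequence repeats with period 3.
The value 26 next appears (with j ≥ 2) at x_4.

4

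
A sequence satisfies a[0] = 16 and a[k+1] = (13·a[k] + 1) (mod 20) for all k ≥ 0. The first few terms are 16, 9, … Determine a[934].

18

Computing terms: a[0] = 16,  a[1] = 9,  a[2] = 18,  a[3] = 15,  a[4] = 16.
Since a[4] = a[0] = 16, the sequence is periodic with period 4.
So a[934] = a[0 + ((934-0) mod 4)] = a[2] = 18.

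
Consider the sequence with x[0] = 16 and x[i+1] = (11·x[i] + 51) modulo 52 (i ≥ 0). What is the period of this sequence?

12

Computing terms: x[0] = 16, x[1] = 19, x[2] = 0, x[3] = 51, x[4] = 40, x[5] = 23, x[6] = 44, x[7] = 15, x[8] = 8, x[9] = 35, x[10] = 20, x[11] = 11, x[12] = 16.
The sequence repeats with period 12.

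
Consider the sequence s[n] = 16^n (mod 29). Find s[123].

25

We have s[1] = 16; s[2] = 24; s[3] = 7; s[4] = 25; s[5] = 23; s[6] = 20; s[7] = 1; s[8] = 16.
Since s[8] = s[1] = 16, the sequence is periodic with period 7.
So s[123] = s[1 + ((123-1) mod 7)] = s[4] = 25.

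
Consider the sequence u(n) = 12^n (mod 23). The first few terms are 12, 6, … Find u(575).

3

Listing terms: u(1) = 12,  u(2) = 6,  u(3) = 3,  u(4) = 13,  u(5) = 18,  u(6) = 9,  u(7) = 16,  u(8) = 8,  u(9) = 4,  u(10) = 2,  u(11) = 1,  u(12) = 12.
Since u(12) = u(1) = 12, the sequence is periodic with period 11.
(575 - 1) mod 11 = 2, so u(575) = u(3) = 3.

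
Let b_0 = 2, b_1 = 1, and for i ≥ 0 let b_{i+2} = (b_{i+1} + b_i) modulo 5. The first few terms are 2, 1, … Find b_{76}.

2

We have b_0 = 2,  b_1 = 1,  b_2 = 3,  b_3 = 4,  b_4 = 2,  b_5 = 1.
The sequence repeats with period 4.
(76 - 0) mod 4 = 0, so b_{76} = b_0 = 2.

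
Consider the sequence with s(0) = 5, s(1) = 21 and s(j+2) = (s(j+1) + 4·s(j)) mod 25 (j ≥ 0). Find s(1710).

Computing terms: s(0) = 5,  s(1) = 21,  s(2) = 16,  s(3) = 0,  s(4) = 14,  s(5) = 14,  s(6) = 20,  s(7) = 1,  s(8) = 6,  s(9) = 10,  s(10) = 9,  s(11) = 24,  s(12) = 10,  s(13) = 6,  s(14) = 21,  s(15) = 20,  s(16) = 4,  s(17) = 9,  s(18) = 0,  s(19) = 11,  s(20) = 11,  s(21) = 5,  s(22) = 24,  s(23) = 19,  s(24) = 15,  s(25) = 16,  s(26) = 1,  s(27) = 15,  s(28) = 19,  s(29) = 4,  s(30) = 5,  s(31) = 21.
The sequence repeats with period 30.
So s(1710) = s(0 + ((1710-0) mod 30)) = s(0) = 5.

5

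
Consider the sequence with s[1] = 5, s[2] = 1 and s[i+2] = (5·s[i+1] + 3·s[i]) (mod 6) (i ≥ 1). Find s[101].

s[1] = 5; s[2] = 1; s[3] = 2; s[4] = 1; s[5] = 5; s[6] = 4; s[7] = 5; s[8] = 1.
The sequence repeats with period 6.
So s[101] = s[1 + ((101-1) mod 6)] = s[5] = 5.

5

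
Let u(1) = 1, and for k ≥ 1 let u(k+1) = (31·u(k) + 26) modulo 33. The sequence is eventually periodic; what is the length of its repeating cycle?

15

Computing terms: u(1) = 1; u(2) = 24; u(3) = 11; u(4) = 4; u(5) = 18; u(6) = 23; u(7) = 13; u(8) = 0; u(9) = 26; u(10) = 7; u(11) = 12; u(12) = 2; u(13) = 22; u(14) = 15; u(15) = 29; u(16) = 1.
Since u(16) = u(1) = 1, the sequence is periodic with period 15.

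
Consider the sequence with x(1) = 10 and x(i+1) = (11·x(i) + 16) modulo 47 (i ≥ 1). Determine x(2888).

4

We have x(1) = 10, x(2) = 32, x(3) = 39, x(4) = 22, x(5) = 23, x(6) = 34, x(7) = 14, x(8) = 29, x(9) = 6, x(10) = 35, x(11) = 25, x(12) = 9, x(13) = 21, x(14) = 12, x(15) = 7, x(16) = 46, x(17) = 5, x(18) = 24, x(19) = 45, x(20) = 41, x(21) = 44, x(22) = 30, x(23) = 17, x(24) = 15, x(25) = 40, x(26) = 33, x(27) = 3, x(28) = 2, x(29) = 38, x(30) = 11, x(31) = 43, x(32) = 19, x(33) = 37, x(34) = 0, x(35) = 16, x(36) = 4, x(37) = 13, x(38) = 18, x(39) = 26, x(40) = 20, x(41) = 1, x(42) = 27, x(43) = 31, x(44) = 28, x(45) = 42, x(46) = 8, x(47) = 10.
The sequence repeats with period 46.
(2888 - 1) mod 46 = 35, so x(2888) = x(36) = 4.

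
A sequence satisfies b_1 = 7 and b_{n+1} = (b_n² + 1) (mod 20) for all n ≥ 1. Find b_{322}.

Computing terms: b_1 = 7, b_2 = 10, b_3 = 1, b_4 = 2, b_5 = 5, b_6 = 6, b_7 = 17, b_8 = 10.
Since b_8 = b_2 = 10, the sequence is eventually periodic: after a pre-period of length 1 it cycles with period 6.
For n ≥ 2, b_n depends only on (n - 2) mod 6. (322 - 2) mod 6 = 2, so b_{322} = b_4 = 2.

2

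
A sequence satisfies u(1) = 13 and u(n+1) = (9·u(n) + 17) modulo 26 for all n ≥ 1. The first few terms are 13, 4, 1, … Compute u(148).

Listing terms: u(1) = 13, u(2) = 4, u(3) = 1, u(4) = 0, u(5) = 17, u(6) = 14, u(7) = 13.
Since u(7) = u(1) = 13, the sequence is periodic with period 6.
(148 - 1) mod 6 = 3, so u(148) = u(4) = 0.

0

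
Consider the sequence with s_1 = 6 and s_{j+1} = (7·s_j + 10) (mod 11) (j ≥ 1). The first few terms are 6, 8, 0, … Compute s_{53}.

0

We have s_1 = 6,  s_2 = 8,  s_3 = 0,  s_4 = 10,  s_5 = 3,  s_6 = 9,  s_7 = 7,  s_8 = 4,  s_9 = 5,  s_{10} = 1,  s_{11} = 6.
Since s_{11} = s_1 = 6, the sequence is periodic with period 10.
So s_{53} = s_{1 + ((53-1) mod 10)} = s_3 = 0.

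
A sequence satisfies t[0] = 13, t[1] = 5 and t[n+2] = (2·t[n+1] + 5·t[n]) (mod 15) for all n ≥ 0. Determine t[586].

5

Listing terms: t[0] = 13,  t[1] = 5,  t[2] = 0,  t[3] = 10,  t[4] = 5,  t[5] = 0.
Since (t[4], t[5]) = (t[1], t[2]) = (5, 0) (two consecutive terms determine the rest), the sequence is eventually periodic: after a pre-period of length 1 it cycles with period 3.
For n ≥ 1, t[n] depends only on (n - 1) mod 3. (586 - 1) mod 3 = 0, so t[586] = t[1] = 5.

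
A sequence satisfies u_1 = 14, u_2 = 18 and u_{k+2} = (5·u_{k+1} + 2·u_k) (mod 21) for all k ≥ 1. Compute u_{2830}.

17

Computing terms: u_1 = 14; u_2 = 18; u_3 = 13; u_4 = 17; u_5 = 6; u_6 = 1; u_7 = 17; u_8 = 3; u_9 = 7; u_{10} = 20; u_{11} = 9; u_{12} = 1; u_{13} = 2; u_{14} = 12; u_{15} = 1; u_{16} = 8; u_{17} = 0; u_{18} = 16; u_{19} = 17; u_{20} = 12; u_{21} = 10; u_{22} = 11; u_{23} = 12; u_{24} = 19; u_{25} = 14; u_{26} = 3; u_{27} = 1; u_{28} = 11; u_{29} = 15; u_{30} = 13; u_{31} = 11; u_{32} = 18; u_{33} = 7; u_{34} = 8; u_{35} = 12; u_{36} = 13; u_{37} = 5; u_{38} = 9; u_{39} = 13; u_{40} = 20; u_{41} = 0; u_{42} = 19; u_{43} = 11; u_{44} = 9; u_{45} = 4; u_{46} = 17; u_{47} = 9; u_{48} = 16; u_{49} = 14; u_{50} = 18.
Since (u_{49}, u_{50}) = (u_1, u_2) = (14, 18) (two consecutive terms determine the rest), the sequence is periodic with period 48.
So u_{2830} = u_{1 + ((2830-1) mod 48)} = u_{46} = 17.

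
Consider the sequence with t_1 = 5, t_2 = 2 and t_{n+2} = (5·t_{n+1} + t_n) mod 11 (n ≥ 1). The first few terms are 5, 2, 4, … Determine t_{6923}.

We have t_1 = 5,  t_2 = 2,  t_3 = 4,  t_4 = 0,  t_5 = 4,  t_6 = 9,  t_7 = 5,  t_8 = 1,  t_9 = 10,  t_{10} = 7,  t_{11} = 1,  t_{12} = 1,  t_{13} = 6,  t_{14} = 9,  t_{15} = 7,  t_{16} = 0,  t_{17} = 7,  t_{18} = 2,  t_{19} = 6,  t_{20} = 10,  t_{21} = 1,  t_{22} = 4,  t_{23} = 10,  t_{24} = 10,  t_{25} = 5,  t_{26} = 2.
Since (t_{25}, t_{26}) = (t_1, t_2) = (5, 2) (two consecutive terms determine the rest), the sequence is periodic with period 24.
(6923 - 1) mod 24 = 10, so t_{6923} = t_{11} = 1.

1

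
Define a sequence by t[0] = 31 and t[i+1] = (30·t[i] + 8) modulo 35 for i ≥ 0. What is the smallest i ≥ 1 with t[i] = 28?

t[0] = 31, t[1] = 28, t[2] = 8, t[3] = 3, t[4] = 28.
Since t[4] = t[1] = 28, the sequence is eventually periodic: after a pre-period of length 1 it cycles with period 3.
The value 28 first appears (with i ≥ 1) at t[1].

1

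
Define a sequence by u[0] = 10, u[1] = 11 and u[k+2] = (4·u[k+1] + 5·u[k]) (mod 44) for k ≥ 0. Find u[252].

6

Listing terms: u[0] = 10,  u[1] = 11,  u[2] = 6,  u[3] = 35,  u[4] = 38,  u[5] = 19,  u[6] = 2,  u[7] = 15,  u[8] = 26,  u[9] = 3,  u[10] = 10,  u[11] = 11.
Since (u[10], u[11]) = (u[0], u[1]) = (10, 11) (two consecutive terms determine the rest), the sequence is periodic with period 10.
(252 - 0) mod 10 = 2, so u[252] = u[2] = 6.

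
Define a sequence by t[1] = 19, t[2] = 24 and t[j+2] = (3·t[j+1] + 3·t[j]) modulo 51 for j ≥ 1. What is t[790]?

Computing terms: t[1] = 19; t[2] = 24; t[3] = 27; t[4] = 0; t[5] = 30; t[6] = 39; t[7] = 3; t[8] = 24; t[9] = 30; t[10] = 9; t[11] = 15; t[12] = 21; t[13] = 6; t[14] = 30; t[15] = 6; t[16] = 6; t[17] = 36; t[18] = 24; t[19] = 27.
Since (t[18], t[19]) = (t[2], t[3]) = (24, 27) (two consecutive terms determine the rest), the sequence is eventually periodic: after a pre-period of length 1 it cycles with period 16.
For j ≥ 2, t[j] depends only on (j - 2) mod 16. (790 - 2) mod 16 = 4, so t[790] = t[6] = 39.

39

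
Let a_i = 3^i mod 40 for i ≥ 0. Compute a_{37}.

We have a_0 = 1, a_1 = 3, a_2 = 9, a_3 = 27, a_4 = 1.
Since a_4 = a_0 = 1, the sequence is periodic with period 4.
So a_{37} = a_{0 + ((37-0) mod 4)} = a_1 = 3.

3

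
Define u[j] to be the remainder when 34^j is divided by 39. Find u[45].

u[0] = 1; u[1] = 34; u[2] = 25; u[3] = 31; u[4] = 1.
The sequence repeats with period 4.
(45 - 0) mod 4 = 1, so u[45] = u[1] = 34.

34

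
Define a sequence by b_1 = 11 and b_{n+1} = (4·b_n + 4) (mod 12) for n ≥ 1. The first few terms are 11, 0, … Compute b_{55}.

b_1 = 11; b_2 = 0; b_3 = 4; b_4 = 8; b_5 = 0.
Since b_5 = b_2 = 0, the sequence is eventually periodic: after a pre-period of length 1 it cycles with period 3.
For n ≥ 2, b_n depends only on (n - 2) mod 3. (55 - 2) mod 3 = 2, so b_{55} = b_4 = 8.

8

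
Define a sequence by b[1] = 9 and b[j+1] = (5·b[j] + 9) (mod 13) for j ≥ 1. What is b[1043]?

6

b[1] = 9; b[2] = 2; b[3] = 6; b[4] = 0; b[5] = 9.
The sequence repeats with period 4.
(1043 - 1) mod 4 = 2, so b[1043] = b[3] = 6.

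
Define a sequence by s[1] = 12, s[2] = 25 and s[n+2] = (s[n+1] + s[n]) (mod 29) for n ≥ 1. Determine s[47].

12

We have s[1] = 12; s[2] = 25; s[3] = 8; s[4] = 4; s[5] = 12; s[6] = 16; s[7] = 28; s[8] = 15; s[9] = 14; s[10] = 0; s[11] = 14; s[12] = 14; s[13] = 28; s[14] = 13; s[15] = 12; s[16] = 25.
Since (s[15], s[16]) = (s[1], s[2]) = (12, 25) (two consecutive terms determine the rest), the sequence is periodic with period 14.
(47 - 1) mod 14 = 4, so s[47] = s[5] = 12.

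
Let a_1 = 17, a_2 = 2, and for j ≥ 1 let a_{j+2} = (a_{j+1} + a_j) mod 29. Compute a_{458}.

19

Computing terms: a_1 = 17,  a_2 = 2,  a_3 = 19,  a_4 = 21,  a_5 = 11,  a_6 = 3,  a_7 = 14,  a_8 = 17,  a_9 = 2.
The sequence repeats with period 7.
(458 - 1) mod 7 = 2, so a_{458} = a_3 = 19.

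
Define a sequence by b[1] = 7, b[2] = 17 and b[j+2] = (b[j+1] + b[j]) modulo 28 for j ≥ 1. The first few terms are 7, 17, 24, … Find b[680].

25

We have b[1] = 7,  b[2] = 17,  b[3] = 24,  b[4] = 13,  b[5] = 9,  b[6] = 22,  b[7] = 3,  b[8] = 25,  b[9] = 0,  b[10] = 25,  b[11] = 25,  b[12] = 22,  b[13] = 19,  b[14] = 13,  b[15] = 4,  b[16] = 17,  b[17] = 21,  b[18] = 10,  b[19] = 3,  b[20] = 13,  b[21] = 16,  b[22] = 1,  b[23] = 17,  b[24] = 18,  b[25] = 7,  b[26] = 25,  b[27] = 4,  b[28] = 1,  b[29] = 5,  b[30] = 6,  b[31] = 11,  b[32] = 17,  b[33] = 0,  b[34] = 17,  b[35] = 17,  b[36] = 6,  b[37] = 23,  b[38] = 1,  b[39] = 24,  b[40] = 25,  b[41] = 21,  b[42] = 18,  b[43] = 11,  b[44] = 1,  b[45] = 12,  b[46] = 13,  b[47] = 25,  b[48] = 10,  b[49] = 7,  b[50] = 17.
The sequence repeats with period 48.
So b[680] = b[1 + ((680-1) mod 48)] = b[8] = 25.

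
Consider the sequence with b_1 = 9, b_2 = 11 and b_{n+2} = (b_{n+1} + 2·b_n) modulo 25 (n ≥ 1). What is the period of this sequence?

4

We have b_1 = 9; b_2 = 11; b_3 = 4; b_4 = 1; b_5 = 9; b_6 = 11.
The sequence repeats with period 4.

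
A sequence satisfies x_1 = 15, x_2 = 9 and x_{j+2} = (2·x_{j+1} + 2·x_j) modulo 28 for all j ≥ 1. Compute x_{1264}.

We have x_1 = 15,  x_2 = 9,  x_3 = 20,  x_4 = 2,  x_5 = 16,  x_6 = 8,  x_7 = 20,  x_8 = 0,  x_9 = 12,  x_{10} = 24,  x_{11} = 16,  x_{12} = 24,  x_{13} = 24,  x_{14} = 12,  x_{15} = 16,  x_{16} = 0,  x_{17} = 4,  x_{18} = 8,  x_{19} = 24,  x_{20} = 8,  x_{21} = 8,  x_{22} = 4,  x_{23} = 24,  x_{24} = 0,  x_{25} = 20,  x_{26} = 12,  x_{27} = 8,  x_{28} = 12,  x_{29} = 12,  x_{30} = 20,  x_{31} = 8,  x_{32} = 0,  x_{33} = 16,  x_{34} = 4,  x_{35} = 12,  x_{36} = 4,  x_{37} = 4,  x_{38} = 16,  x_{39} = 12,  x_{40} = 0,  x_{41} = 24,  x_{42} = 20,  x_{43} = 4,  x_{44} = 20,  x_{45} = 20,  x_{46} = 24,  x_{47} = 4,  x_{48} = 0,  x_{49} = 8,  x_{50} = 16,  x_{51} = 20,  x_{52} = 16,  x_{53} = 16,  x_{54} = 8.
Since (x_{53}, x_{54}) = (x_5, x_6) = (16, 8) (two consecutive terms determine the rest), the sequence is eventually periodic: after a pre-period of length 4 it cycles with period 48.
For j ≥ 5, x_j depends only on (j - 5) mod 48. (1264 - 5) mod 48 = 11, so x_{1264} = x_{16} = 0.

0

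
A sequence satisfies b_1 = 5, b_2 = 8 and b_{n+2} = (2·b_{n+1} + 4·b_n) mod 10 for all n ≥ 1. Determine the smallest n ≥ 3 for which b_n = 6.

Computing terms: b_1 = 5; b_2 = 8; b_3 = 6; b_4 = 4; b_5 = 2; b_6 = 0; b_7 = 8; b_8 = 6.
Since (b_7, b_8) = (b_2, b_3) = (8, 6) (two consecutive terms determine the rest), the sequence is eventually periodic: after a pre-period of length 1 it cycles with period 5.
The value 6 first appears (with n ≥ 3) at b_3.

3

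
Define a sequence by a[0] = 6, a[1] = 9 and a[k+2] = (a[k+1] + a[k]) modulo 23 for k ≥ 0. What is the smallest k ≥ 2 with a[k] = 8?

Listing terms: a[0] = 6; a[1] = 9; a[2] = 15; a[3] = 1; a[4] = 16; a[5] = 17; a[6] = 10; a[7] = 4; a[8] = 14; a[9] = 18; a[10] = 9; a[11] = 4; a[12] = 13; a[13] = 17; a[14] = 7; a[15] = 1; a[16] = 8; a[17] = 9; a[18] = 17; a[19] = 3; a[20] = 20; a[21] = 0; a[22] = 20; a[23] = 20; a[24] = 17; a[25] = 14; a[26] = 8; a[27] = 22; a[28] = 7; a[29] = 6; a[30] = 13; a[31] = 19; a[32] = 9; a[33] = 5; a[34] = 14; a[35] = 19; a[36] = 10; a[37] = 6; a[38] = 16; a[39] = 22; a[40] = 15; a[41] = 14; a[42] = 6; a[43] = 20; a[44] = 3; a[45] = 0; a[46] = 3; a[47] = 3; a[48] = 6; a[49] = 9.
The sequence repeats with period 48.
The value 8 first appears (with k ≥ 2) at a[16].

16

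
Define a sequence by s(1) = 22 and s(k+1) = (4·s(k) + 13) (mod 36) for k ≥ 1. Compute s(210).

Listing terms: s(1) = 22,  s(2) = 29,  s(3) = 21,  s(4) = 25,  s(5) = 5,  s(6) = 33,  s(7) = 1,  s(8) = 17,  s(9) = 9,  s(10) = 13,  s(11) = 29.
Since s(11) = s(2) = 29, the sequence is eventually periodic: after a pre-period of length 1 it cycles with period 9.
For k ≥ 2, s(k) depends only on (k - 2) mod 9. (210 - 2) mod 9 = 1, so s(210) = s(3) = 21.

21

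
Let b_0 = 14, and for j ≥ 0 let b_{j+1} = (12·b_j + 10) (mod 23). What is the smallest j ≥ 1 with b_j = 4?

5

b_0 = 14, b_1 = 17, b_2 = 7, b_3 = 2, b_4 = 11, b_5 = 4, b_6 = 12, b_7 = 16, b_8 = 18, b_9 = 19, b_{10} = 8, b_{11} = 14.
The sequence repeats with period 11.
The value 4 first appears (with j ≥ 1) at b_5.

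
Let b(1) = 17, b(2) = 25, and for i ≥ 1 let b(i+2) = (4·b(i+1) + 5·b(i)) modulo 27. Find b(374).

16

Listing terms: b(1) = 17; b(2) = 25; b(3) = 23; b(4) = 1; b(5) = 11; b(6) = 22; b(7) = 8; b(8) = 7; b(9) = 14; b(10) = 10; b(11) = 2; b(12) = 4; b(13) = 26; b(14) = 16; b(15) = 5; b(16) = 19; b(17) = 20; b(18) = 13; b(19) = 17; b(20) = 25.
The sequence repeats with period 18.
So b(374) = b(1 + ((374-1) mod 18)) = b(14) = 16.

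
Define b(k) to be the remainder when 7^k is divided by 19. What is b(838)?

Listing terms: b(1) = 7, b(2) = 11, b(3) = 1, b(4) = 7.
Since b(4) = b(1) = 7, the sequence is periodic with period 3.
(838 - 1) mod 3 = 0, so b(838) = b(1) = 7.

7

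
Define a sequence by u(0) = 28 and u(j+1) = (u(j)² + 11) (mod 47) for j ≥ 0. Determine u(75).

19

We have u(0) = 28; u(1) = 43; u(2) = 27; u(3) = 35; u(4) = 14; u(5) = 19; u(6) = 43.
Since u(6) = u(1) = 43, the sequence is eventually periodic: after a pre-period of length 1 it cycles with period 5.
For j ≥ 1, u(j) depends only on (j - 1) mod 5. (75 - 1) mod 5 = 4, so u(75) = u(5) = 19.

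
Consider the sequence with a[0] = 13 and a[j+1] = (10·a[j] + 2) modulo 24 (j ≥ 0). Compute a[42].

22

Listing terms: a[0] = 13; a[1] = 12; a[2] = 2; a[3] = 22; a[4] = 6; a[5] = 14; a[6] = 22.
Since a[6] = a[3] = 22, the sequence is eventually periodic: after a pre-period of length 3 it cycles with period 3.
For j ≥ 3, a[j] depends only on (j - 3) mod 3. (42 - 3) mod 3 = 0, so a[42] = a[3] = 22.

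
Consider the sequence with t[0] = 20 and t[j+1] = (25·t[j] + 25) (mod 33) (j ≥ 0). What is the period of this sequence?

15

t[0] = 20; t[1] = 30; t[2] = 16; t[3] = 29; t[4] = 24; t[5] = 31; t[6] = 8; t[7] = 27; t[8] = 7; t[9] = 2; t[10] = 9; t[11] = 19; t[12] = 5; t[13] = 18; t[14] = 13; t[15] = 20.
The sequence repeats with period 15.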